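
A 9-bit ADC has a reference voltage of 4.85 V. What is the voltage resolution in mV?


The resolution (LSB) of an ADC is Vref / 2^n.
LSB = 4.85 / 2^9
LSB = 4.85 / 512
LSB = 0.00947266 V = 9.47265625 mV

9.47265625 mV


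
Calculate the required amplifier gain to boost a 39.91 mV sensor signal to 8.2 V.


Gain = Vout / Vin (converting to same units).
G = 8.2 V / 39.91 mV
G = 8200.0 mV / 39.91 mV
G = 205.46

205.46


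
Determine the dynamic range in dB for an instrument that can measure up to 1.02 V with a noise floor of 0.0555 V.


Dynamic range = 20 * log10(Vmax / Vnoise).
DR = 20 * log10(1.02 / 0.0555)
DR = 20 * log10(18.38)
DR = 25.29 dB

25.29 dB


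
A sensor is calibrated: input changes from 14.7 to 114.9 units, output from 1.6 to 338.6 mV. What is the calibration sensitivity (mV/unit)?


Sensitivity = (y2 - y1) / (x2 - x1).
S = (338.6 - 1.6) / (114.9 - 14.7)
S = 337.0 / 100.2
S = 3.3633 mV/unit

3.3633 mV/unit


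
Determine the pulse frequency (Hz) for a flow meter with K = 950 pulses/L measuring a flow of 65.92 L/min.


Frequency = K * Q / 60 (converting L/min to L/s).
f = 950 * 65.92 / 60
f = 62624.0 / 60
f = 1043.73 Hz

1043.73 Hz


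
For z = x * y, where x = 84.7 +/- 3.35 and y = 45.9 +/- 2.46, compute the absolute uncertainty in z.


For a product z = x*y, the relative uncertainty is:
uz/z = sqrt((ux/x)^2 + (uy/y)^2)
Relative uncertainties: ux/x = 3.35/84.7 = 0.039551
uy/y = 2.46/45.9 = 0.053595
z = 84.7 * 45.9 = 3887.7
uz = 3887.7 * sqrt(0.039551^2 + 0.053595^2) = 258.956

258.956


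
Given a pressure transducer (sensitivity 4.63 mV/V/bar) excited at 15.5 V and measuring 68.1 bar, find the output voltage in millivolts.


Output = sensitivity * Vex * P.
Vout = 4.63 * 15.5 * 68.1
Vout = 71.765 * 68.1
Vout = 4887.2 mV

4887.2 mV


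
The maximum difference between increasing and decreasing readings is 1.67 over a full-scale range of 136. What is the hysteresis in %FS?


Hysteresis = (max difference / full scale) * 100%.
H = (1.67 / 136) * 100
H = 1.228 %FS

1.228 %FS


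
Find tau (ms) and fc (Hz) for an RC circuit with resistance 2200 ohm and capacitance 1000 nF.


Time constant: tau = R * C.
tau = 2200 * 1.00e-06 = 0.0022 s
tau = 2.2 ms
Cutoff frequency: fc = 1 / (2*pi*R*C).
fc = 1 / (2*pi*0.0022) = 72.34 Hz

tau = 2.2 ms, fc = 72.34 Hz


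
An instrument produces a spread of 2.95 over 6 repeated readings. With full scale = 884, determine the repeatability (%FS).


Repeatability = (spread / full scale) * 100%.
R = (2.95 / 884) * 100
R = 0.334 %FS

0.334 %FS


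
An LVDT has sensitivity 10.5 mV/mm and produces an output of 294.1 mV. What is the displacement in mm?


Displacement = Vout / sensitivity.
d = 294.1 / 10.5
d = 28.01 mm

28.01 mm


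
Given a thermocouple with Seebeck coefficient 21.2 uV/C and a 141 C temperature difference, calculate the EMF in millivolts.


The thermocouple output V = sensitivity * dT.
V = 21.2 uV/C * 141 C
V = 2989.2 uV
V = 2.989 mV

2.989 mV


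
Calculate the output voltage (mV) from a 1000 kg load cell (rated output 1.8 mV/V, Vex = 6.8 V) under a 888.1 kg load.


Vout = rated_output * Vex * (load / capacity).
Vout = 1.8 * 6.8 * (888.1 / 1000)
Vout = 1.8 * 6.8 * 0.8881
Vout = 10.87 mV

10.87 mV


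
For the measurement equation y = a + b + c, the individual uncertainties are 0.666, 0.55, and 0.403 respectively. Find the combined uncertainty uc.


For a sum of independent quantities, uc = sqrt(u1^2 + u2^2 + u3^2).
uc = sqrt(0.666^2 + 0.55^2 + 0.403^2)
uc = sqrt(0.443556 + 0.3025 + 0.162409)
uc = 0.9531

0.9531


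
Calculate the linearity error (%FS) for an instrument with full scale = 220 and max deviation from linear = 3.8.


Linearity error = (max deviation / full scale) * 100%.
Linearity = (3.8 / 220) * 100
Linearity = 1.727 %FS

1.727 %FS


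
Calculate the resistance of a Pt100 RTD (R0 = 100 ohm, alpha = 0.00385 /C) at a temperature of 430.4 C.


The RTD equation: Rt = R0 * (1 + alpha * T).
Rt = 100 * (1 + 0.00385 * 430.4)
Rt = 100 * (1 + 1.65704)
Rt = 100 * 2.65704
Rt = 265.704 ohm

265.704 ohm


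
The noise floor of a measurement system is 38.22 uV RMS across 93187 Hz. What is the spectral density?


Noise spectral density = Vrms / sqrt(BW).
NSD = 38.22 / sqrt(93187)
NSD = 38.22 / 305.2655
NSD = 0.1252 uV/sqrt(Hz)

0.1252 uV/sqrt(Hz)


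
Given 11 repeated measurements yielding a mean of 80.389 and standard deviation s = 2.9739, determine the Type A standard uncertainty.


The standard uncertainty for Type A evaluation is u = s / sqrt(n).
u = 2.9739 / sqrt(11)
u = 2.9739 / 3.3166
u = 0.8967

0.8967


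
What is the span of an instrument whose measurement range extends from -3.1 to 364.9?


Span = upper range - lower range.
Span = 364.9 - (-3.1)
Span = 368.0

368.0


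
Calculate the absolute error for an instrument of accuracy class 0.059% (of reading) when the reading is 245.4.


Absolute error = (accuracy% / 100) * reading.
Error = (0.059 / 100) * 245.4
Error = 0.00059 * 245.4
Error = 0.1448

0.1448


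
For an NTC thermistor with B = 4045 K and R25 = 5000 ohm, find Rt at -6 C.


NTC thermistor equation: Rt = R25 * exp(B * (1/T - 1/T25)).
T in Kelvin: 267.15 K, T25 = 298.15 K
1/T - 1/T25 = 1/267.15 - 1/298.15 = 0.0003892
B * (1/T - 1/T25) = 4045 * 0.0003892 = 1.5743
Rt = 5000 * exp(1.5743) = 24137.0 ohm

24137.0 ohm


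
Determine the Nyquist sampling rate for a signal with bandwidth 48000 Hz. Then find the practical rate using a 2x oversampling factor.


By Nyquist theorem, fs_min = 2 * fmax.
fs_min = 2 * 48000 = 96000 Hz
Practical rate = 2 * fs_min = 2 * 96000 = 192000 Hz

fs_min = 96000 Hz, fs_practical = 192000 Hz


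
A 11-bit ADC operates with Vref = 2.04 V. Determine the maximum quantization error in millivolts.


The maximum quantization error is +/- LSB/2.
LSB = Vref / 2^n = 2.04 / 2048 = 0.00099609 V
Max error = LSB / 2 = 0.00099609 / 2 = 0.00049805 V
Max error = 0.498 mV

0.498 mV


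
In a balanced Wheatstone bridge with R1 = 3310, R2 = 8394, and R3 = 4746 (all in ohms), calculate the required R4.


At balance: R1*R4 = R2*R3, so R4 = R2*R3/R1.
R4 = 8394 * 4746 / 3310
R4 = 39837924 / 3310
R4 = 12035.63 ohm

12035.63 ohm


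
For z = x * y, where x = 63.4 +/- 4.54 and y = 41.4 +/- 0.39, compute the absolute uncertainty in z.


For a product z = x*y, the relative uncertainty is:
uz/z = sqrt((ux/x)^2 + (uy/y)^2)
Relative uncertainties: ux/x = 4.54/63.4 = 0.071609
uy/y = 0.39/41.4 = 0.00942
z = 63.4 * 41.4 = 2624.8
uz = 2624.8 * sqrt(0.071609^2 + 0.00942^2) = 189.575

189.575


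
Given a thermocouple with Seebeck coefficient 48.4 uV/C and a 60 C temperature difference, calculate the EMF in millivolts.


The thermocouple output V = sensitivity * dT.
V = 48.4 uV/C * 60 C
V = 2904.0 uV
V = 2.904 mV

2.904 mV


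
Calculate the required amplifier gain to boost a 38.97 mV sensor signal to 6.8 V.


Gain = Vout / Vin (converting to same units).
G = 6.8 V / 38.97 mV
G = 6800.0 mV / 38.97 mV
G = 174.49

174.49


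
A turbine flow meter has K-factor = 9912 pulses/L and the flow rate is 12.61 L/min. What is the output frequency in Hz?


Frequency = K * Q / 60 (converting L/min to L/s).
f = 9912 * 12.61 / 60
f = 124990.32 / 60
f = 2083.17 Hz

2083.17 Hz


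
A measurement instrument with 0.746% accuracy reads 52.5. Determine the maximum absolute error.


Absolute error = (accuracy% / 100) * reading.
Error = (0.746 / 100) * 52.5
Error = 0.00746 * 52.5
Error = 0.3916

0.3916


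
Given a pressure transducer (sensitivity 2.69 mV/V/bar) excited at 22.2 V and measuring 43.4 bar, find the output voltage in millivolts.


Output = sensitivity * Vex * P.
Vout = 2.69 * 22.2 * 43.4
Vout = 59.718 * 43.4
Vout = 2591.76 mV

2591.76 mV


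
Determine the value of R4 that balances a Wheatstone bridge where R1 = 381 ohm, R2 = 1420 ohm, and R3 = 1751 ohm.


At balance: R1*R4 = R2*R3, so R4 = R2*R3/R1.
R4 = 1420 * 1751 / 381
R4 = 2486420 / 381
R4 = 6526.04 ohm

6526.04 ohm


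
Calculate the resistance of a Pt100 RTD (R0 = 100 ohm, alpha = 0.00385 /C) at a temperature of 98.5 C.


The RTD equation: Rt = R0 * (1 + alpha * T).
Rt = 100 * (1 + 0.00385 * 98.5)
Rt = 100 * (1 + 0.379225)
Rt = 100 * 1.379225
Rt = 137.922 ohm

137.922 ohm


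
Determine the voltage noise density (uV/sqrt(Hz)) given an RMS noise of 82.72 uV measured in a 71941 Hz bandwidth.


Noise spectral density = Vrms / sqrt(BW).
NSD = 82.72 / sqrt(71941)
NSD = 82.72 / 268.2182
NSD = 0.3084 uV/sqrt(Hz)

0.3084 uV/sqrt(Hz)


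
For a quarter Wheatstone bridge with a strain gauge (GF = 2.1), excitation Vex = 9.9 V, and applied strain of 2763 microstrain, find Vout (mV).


Quarter bridge output: Vout = (GF * epsilon * Vex) / 4.
Vout = (2.1 * 2763e-6 * 9.9) / 4
Vout = 0.05744277 / 4 V
Vout = 0.01436069 V = 14.3607 mV

14.3607 mV


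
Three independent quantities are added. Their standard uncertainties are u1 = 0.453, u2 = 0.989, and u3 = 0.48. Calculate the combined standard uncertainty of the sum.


For a sum of independent quantities, uc = sqrt(u1^2 + u2^2 + u3^2).
uc = sqrt(0.453^2 + 0.989^2 + 0.48^2)
uc = sqrt(0.205209 + 0.978121 + 0.2304)
uc = 1.189

1.189


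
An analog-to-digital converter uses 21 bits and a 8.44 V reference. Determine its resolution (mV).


The resolution (LSB) of an ADC is Vref / 2^n.
LSB = 8.44 / 2^21
LSB = 8.44 / 2097152
LSB = 4.02e-06 V = 0.00402451 mV

0.00402451 mV


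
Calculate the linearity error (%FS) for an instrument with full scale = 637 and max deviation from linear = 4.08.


Linearity error = (max deviation / full scale) * 100%.
Linearity = (4.08 / 637) * 100
Linearity = 0.641 %FS

0.641 %FS


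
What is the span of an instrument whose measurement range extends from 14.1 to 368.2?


Span = upper range - lower range.
Span = 368.2 - (14.1)
Span = 354.1

354.1


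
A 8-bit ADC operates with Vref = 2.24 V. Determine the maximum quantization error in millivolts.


The maximum quantization error is +/- LSB/2.
LSB = Vref / 2^n = 2.24 / 256 = 0.00875 V
Max error = LSB / 2 = 0.00875 / 2 = 0.004375 V
Max error = 4.375 mV

4.375 mV


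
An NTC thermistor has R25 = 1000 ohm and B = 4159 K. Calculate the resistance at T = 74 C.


NTC thermistor equation: Rt = R25 * exp(B * (1/T - 1/T25)).
T in Kelvin: 347.15 K, T25 = 298.15 K
1/T - 1/T25 = 1/347.15 - 1/298.15 = -0.00047342
B * (1/T - 1/T25) = 4159 * -0.00047342 = -1.9689
Rt = 1000 * exp(-1.9689) = 139.6 ohm

139.6 ohm


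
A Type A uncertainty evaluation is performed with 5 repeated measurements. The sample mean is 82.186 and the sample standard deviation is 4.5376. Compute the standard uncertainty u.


The standard uncertainty for Type A evaluation is u = s / sqrt(n).
u = 4.5376 / sqrt(5)
u = 4.5376 / 2.2361
u = 2.0293

2.0293


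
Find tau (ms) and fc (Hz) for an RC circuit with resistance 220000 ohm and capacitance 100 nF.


Time constant: tau = R * C.
tau = 220000 * 1.00e-07 = 0.022 s
tau = 22.0 ms
Cutoff frequency: fc = 1 / (2*pi*R*C).
fc = 1 / (2*pi*0.022) = 7.23 Hz

tau = 22.0 ms, fc = 7.23 Hz


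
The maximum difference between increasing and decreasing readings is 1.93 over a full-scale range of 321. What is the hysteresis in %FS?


Hysteresis = (max difference / full scale) * 100%.
H = (1.93 / 321) * 100
H = 0.601 %FS

0.601 %FS


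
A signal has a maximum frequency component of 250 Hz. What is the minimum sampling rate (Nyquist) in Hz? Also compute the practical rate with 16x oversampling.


By Nyquist theorem, fs_min = 2 * fmax.
fs_min = 2 * 250 = 500 Hz
Practical rate = 16 * fs_min = 16 * 500 = 8000 Hz

fs_min = 500 Hz, fs_practical = 8000 Hz


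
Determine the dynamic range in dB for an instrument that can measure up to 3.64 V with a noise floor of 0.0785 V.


Dynamic range = 20 * log10(Vmax / Vnoise).
DR = 20 * log10(3.64 / 0.0785)
DR = 20 * log10(46.37)
DR = 33.32 dB

33.32 dB


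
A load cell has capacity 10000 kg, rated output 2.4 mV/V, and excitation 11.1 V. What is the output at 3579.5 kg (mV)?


Vout = rated_output * Vex * (load / capacity).
Vout = 2.4 * 11.1 * (3579.5 / 10000)
Vout = 2.4 * 11.1 * 0.35795
Vout = 9.536 mV

9.536 mV


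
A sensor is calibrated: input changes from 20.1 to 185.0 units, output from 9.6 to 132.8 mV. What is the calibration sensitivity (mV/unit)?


Sensitivity = (y2 - y1) / (x2 - x1).
S = (132.8 - 9.6) / (185.0 - 20.1)
S = 123.2 / 164.9
S = 0.7471 mV/unit

0.7471 mV/unit


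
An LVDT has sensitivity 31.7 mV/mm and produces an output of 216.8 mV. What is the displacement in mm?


Displacement = Vout / sensitivity.
d = 216.8 / 31.7
d = 6.839 mm

6.839 mm


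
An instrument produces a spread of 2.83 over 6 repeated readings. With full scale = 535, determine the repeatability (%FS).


Repeatability = (spread / full scale) * 100%.
R = (2.83 / 535) * 100
R = 0.529 %FS

0.529 %FS


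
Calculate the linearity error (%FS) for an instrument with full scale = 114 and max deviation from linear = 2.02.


Linearity error = (max deviation / full scale) * 100%.
Linearity = (2.02 / 114) * 100
Linearity = 1.772 %FS

1.772 %FS


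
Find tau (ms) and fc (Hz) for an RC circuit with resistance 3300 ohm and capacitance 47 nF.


Time constant: tau = R * C.
tau = 3300 * 4.70e-08 = 0.0001551 s
tau = 0.1551 ms
Cutoff frequency: fc = 1 / (2*pi*R*C).
fc = 1 / (2*pi*0.0001551) = 1026.14 Hz

tau = 0.1551 ms, fc = 1026.14 Hz


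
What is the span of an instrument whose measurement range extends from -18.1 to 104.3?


Span = upper range - lower range.
Span = 104.3 - (-18.1)
Span = 122.4

122.4


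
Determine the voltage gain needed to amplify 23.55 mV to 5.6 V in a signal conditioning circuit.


Gain = Vout / Vin (converting to same units).
G = 5.6 V / 23.55 mV
G = 5600.0 mV / 23.55 mV
G = 237.79

237.79


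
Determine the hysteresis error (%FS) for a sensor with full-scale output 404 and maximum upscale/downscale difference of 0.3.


Hysteresis = (max difference / full scale) * 100%.
H = (0.3 / 404) * 100
H = 0.074 %FS

0.074 %FS


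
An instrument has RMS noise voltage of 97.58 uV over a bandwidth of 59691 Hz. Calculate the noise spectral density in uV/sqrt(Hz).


Noise spectral density = Vrms / sqrt(BW).
NSD = 97.58 / sqrt(59691)
NSD = 97.58 / 244.3174
NSD = 0.3994 uV/sqrt(Hz)

0.3994 uV/sqrt(Hz)


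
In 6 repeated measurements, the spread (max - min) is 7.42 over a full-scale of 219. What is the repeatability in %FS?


Repeatability = (spread / full scale) * 100%.
R = (7.42 / 219) * 100
R = 3.388 %FS

3.388 %FS


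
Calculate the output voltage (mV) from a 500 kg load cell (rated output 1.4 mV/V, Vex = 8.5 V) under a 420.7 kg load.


Vout = rated_output * Vex * (load / capacity).
Vout = 1.4 * 8.5 * (420.7 / 500)
Vout = 1.4 * 8.5 * 0.8414
Vout = 10.013 mV

10.013 mV


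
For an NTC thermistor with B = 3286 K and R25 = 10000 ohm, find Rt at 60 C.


NTC thermistor equation: Rt = R25 * exp(B * (1/T - 1/T25)).
T in Kelvin: 333.15 K, T25 = 298.15 K
1/T - 1/T25 = 1/333.15 - 1/298.15 = -0.00035237
B * (1/T - 1/T25) = 3286 * -0.00035237 = -1.1579
Rt = 10000 * exp(-1.1579) = 3141.5 ohm

3141.5 ohm


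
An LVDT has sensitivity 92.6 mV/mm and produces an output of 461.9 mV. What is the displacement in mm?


Displacement = Vout / sensitivity.
d = 461.9 / 92.6
d = 4.988 mm

4.988 mm


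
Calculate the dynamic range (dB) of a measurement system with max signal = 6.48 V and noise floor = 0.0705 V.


Dynamic range = 20 * log10(Vmax / Vnoise).
DR = 20 * log10(6.48 / 0.0705)
DR = 20 * log10(91.91)
DR = 39.27 dB

39.27 dB


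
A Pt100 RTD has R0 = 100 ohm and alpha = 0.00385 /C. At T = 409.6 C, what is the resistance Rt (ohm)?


The RTD equation: Rt = R0 * (1 + alpha * T).
Rt = 100 * (1 + 0.00385 * 409.6)
Rt = 100 * (1 + 1.57696)
Rt = 100 * 2.57696
Rt = 257.696 ohm

257.696 ohm


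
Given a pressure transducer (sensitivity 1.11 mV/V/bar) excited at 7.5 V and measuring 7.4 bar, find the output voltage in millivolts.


Output = sensitivity * Vex * P.
Vout = 1.11 * 7.5 * 7.4
Vout = 8.325 * 7.4
Vout = 61.61 mV

61.61 mV


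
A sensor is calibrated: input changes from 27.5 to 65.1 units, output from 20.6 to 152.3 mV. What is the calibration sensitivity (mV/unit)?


Sensitivity = (y2 - y1) / (x2 - x1).
S = (152.3 - 20.6) / (65.1 - 27.5)
S = 131.7 / 37.6
S = 3.5027 mV/unit

3.5027 mV/unit


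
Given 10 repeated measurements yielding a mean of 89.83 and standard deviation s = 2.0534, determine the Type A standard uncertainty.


The standard uncertainty for Type A evaluation is u = s / sqrt(n).
u = 2.0534 / sqrt(10)
u = 2.0534 / 3.1623
u = 0.6493

0.6493


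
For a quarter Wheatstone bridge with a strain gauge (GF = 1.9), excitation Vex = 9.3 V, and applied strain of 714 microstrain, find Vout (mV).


Quarter bridge output: Vout = (GF * epsilon * Vex) / 4.
Vout = (1.9 * 714e-6 * 9.3) / 4
Vout = 0.01261638 / 4 V
Vout = 0.00315409 V = 3.1541 mV

3.1541 mV


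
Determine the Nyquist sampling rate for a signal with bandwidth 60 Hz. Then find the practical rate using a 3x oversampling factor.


By Nyquist theorem, fs_min = 2 * fmax.
fs_min = 2 * 60 = 120 Hz
Practical rate = 3 * fs_min = 3 * 120 = 360 Hz

fs_min = 120 Hz, fs_practical = 360 Hz


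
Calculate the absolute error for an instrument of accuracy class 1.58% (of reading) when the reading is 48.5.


Absolute error = (accuracy% / 100) * reading.
Error = (1.58 / 100) * 48.5
Error = 0.0158 * 48.5
Error = 0.7663

0.7663


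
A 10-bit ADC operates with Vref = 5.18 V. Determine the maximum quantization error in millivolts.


The maximum quantization error is +/- LSB/2.
LSB = Vref / 2^n = 5.18 / 1024 = 0.00505859 V
Max error = LSB / 2 = 0.00505859 / 2 = 0.0025293 V
Max error = 2.5293 mV

2.5293 mV


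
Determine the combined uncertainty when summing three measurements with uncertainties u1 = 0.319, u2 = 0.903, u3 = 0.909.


For a sum of independent quantities, uc = sqrt(u1^2 + u2^2 + u3^2).
uc = sqrt(0.319^2 + 0.903^2 + 0.909^2)
uc = sqrt(0.101761 + 0.815409 + 0.826281)
uc = 1.3204

1.3204


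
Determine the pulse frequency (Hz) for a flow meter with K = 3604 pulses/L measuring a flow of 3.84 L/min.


Frequency = K * Q / 60 (converting L/min to L/s).
f = 3604 * 3.84 / 60
f = 13839.36 / 60
f = 230.66 Hz

230.66 Hz


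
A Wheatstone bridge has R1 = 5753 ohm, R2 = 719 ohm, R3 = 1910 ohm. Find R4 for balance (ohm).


At balance: R1*R4 = R2*R3, so R4 = R2*R3/R1.
R4 = 719 * 1910 / 5753
R4 = 1373290 / 5753
R4 = 238.71 ohm

238.71 ohm


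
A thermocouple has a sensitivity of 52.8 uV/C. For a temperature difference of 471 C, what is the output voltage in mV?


The thermocouple output V = sensitivity * dT.
V = 52.8 uV/C * 471 C
V = 24868.8 uV
V = 24.869 mV

24.869 mV


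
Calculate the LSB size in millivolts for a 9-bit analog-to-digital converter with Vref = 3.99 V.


The resolution (LSB) of an ADC is Vref / 2^n.
LSB = 3.99 / 2^9
LSB = 3.99 / 512
LSB = 0.00779297 V = 7.79296875 mV

7.79296875 mV


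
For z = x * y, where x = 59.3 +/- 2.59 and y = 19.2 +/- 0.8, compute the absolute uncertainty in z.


For a product z = x*y, the relative uncertainty is:
uz/z = sqrt((ux/x)^2 + (uy/y)^2)
Relative uncertainties: ux/x = 2.59/59.3 = 0.043676
uy/y = 0.8/19.2 = 0.041667
z = 59.3 * 19.2 = 1138.6
uz = 1138.6 * sqrt(0.043676^2 + 0.041667^2) = 68.727

68.727


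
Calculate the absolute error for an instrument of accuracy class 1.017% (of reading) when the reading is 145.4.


Absolute error = (accuracy% / 100) * reading.
Error = (1.017 / 100) * 145.4
Error = 0.01017 * 145.4
Error = 1.4787

1.4787


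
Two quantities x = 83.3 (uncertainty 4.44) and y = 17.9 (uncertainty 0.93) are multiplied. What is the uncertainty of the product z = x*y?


For a product z = x*y, the relative uncertainty is:
uz/z = sqrt((ux/x)^2 + (uy/y)^2)
Relative uncertainties: ux/x = 4.44/83.3 = 0.053301
uy/y = 0.93/17.9 = 0.051955
z = 83.3 * 17.9 = 1491.1
uz = 1491.1 * sqrt(0.053301^2 + 0.051955^2) = 110.986

110.986


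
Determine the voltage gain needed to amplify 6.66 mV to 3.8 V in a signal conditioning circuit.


Gain = Vout / Vin (converting to same units).
G = 3.8 V / 6.66 mV
G = 3800.0 mV / 6.66 mV
G = 570.57

570.57


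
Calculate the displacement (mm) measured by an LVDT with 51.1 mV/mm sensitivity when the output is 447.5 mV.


Displacement = Vout / sensitivity.
d = 447.5 / 51.1
d = 8.757 mm

8.757 mm


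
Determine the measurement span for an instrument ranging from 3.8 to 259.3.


Span = upper range - lower range.
Span = 259.3 - (3.8)
Span = 255.5

255.5


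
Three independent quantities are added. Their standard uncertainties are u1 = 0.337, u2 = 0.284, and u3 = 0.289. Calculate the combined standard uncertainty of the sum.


For a sum of independent quantities, uc = sqrt(u1^2 + u2^2 + u3^2).
uc = sqrt(0.337^2 + 0.284^2 + 0.289^2)
uc = sqrt(0.113569 + 0.080656 + 0.083521)
uc = 0.527

0.527


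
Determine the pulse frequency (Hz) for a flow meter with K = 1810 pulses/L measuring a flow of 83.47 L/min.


Frequency = K * Q / 60 (converting L/min to L/s).
f = 1810 * 83.47 / 60
f = 151080.7 / 60
f = 2518.01 Hz

2518.01 Hz


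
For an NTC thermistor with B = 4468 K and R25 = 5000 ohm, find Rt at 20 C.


NTC thermistor equation: Rt = R25 * exp(B * (1/T - 1/T25)).
T in Kelvin: 293.15 K, T25 = 298.15 K
1/T - 1/T25 = 1/293.15 - 1/298.15 = 5.721e-05
B * (1/T - 1/T25) = 4468 * 5.721e-05 = 0.2556
Rt = 5000 * exp(0.2556) = 6456.2 ohm

6456.2 ohm


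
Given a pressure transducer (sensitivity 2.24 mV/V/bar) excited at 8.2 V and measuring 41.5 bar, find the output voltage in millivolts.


Output = sensitivity * Vex * P.
Vout = 2.24 * 8.2 * 41.5
Vout = 18.368 * 41.5
Vout = 762.27 mV

762.27 mV


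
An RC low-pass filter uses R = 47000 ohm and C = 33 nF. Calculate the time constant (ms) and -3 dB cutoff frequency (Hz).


Time constant: tau = R * C.
tau = 47000 * 3.30e-08 = 0.001551 s
tau = 1.551 ms
Cutoff frequency: fc = 1 / (2*pi*R*C).
fc = 1 / (2*pi*0.001551) = 102.61 Hz

tau = 1.551 ms, fc = 102.61 Hz


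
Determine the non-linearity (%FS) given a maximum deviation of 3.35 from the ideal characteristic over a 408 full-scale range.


Linearity error = (max deviation / full scale) * 100%.
Linearity = (3.35 / 408) * 100
Linearity = 0.821 %FS

0.821 %FS


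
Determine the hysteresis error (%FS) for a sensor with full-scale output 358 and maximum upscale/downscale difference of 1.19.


Hysteresis = (max difference / full scale) * 100%.
H = (1.19 / 358) * 100
H = 0.332 %FS

0.332 %FS


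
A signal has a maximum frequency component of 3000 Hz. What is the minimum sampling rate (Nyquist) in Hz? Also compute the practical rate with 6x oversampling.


By Nyquist theorem, fs_min = 2 * fmax.
fs_min = 2 * 3000 = 6000 Hz
Practical rate = 6 * fs_min = 6 * 6000 = 36000 Hz

fs_min = 6000 Hz, fs_practical = 36000 Hz


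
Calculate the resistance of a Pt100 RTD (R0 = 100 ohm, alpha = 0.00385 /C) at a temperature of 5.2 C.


The RTD equation: Rt = R0 * (1 + alpha * T).
Rt = 100 * (1 + 0.00385 * 5.2)
Rt = 100 * (1 + 0.02002)
Rt = 100 * 1.02002
Rt = 102.002 ohm

102.002 ohm


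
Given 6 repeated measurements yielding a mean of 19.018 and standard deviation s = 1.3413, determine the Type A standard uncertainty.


The standard uncertainty for Type A evaluation is u = s / sqrt(n).
u = 1.3413 / sqrt(6)
u = 1.3413 / 2.4495
u = 0.5476

0.5476


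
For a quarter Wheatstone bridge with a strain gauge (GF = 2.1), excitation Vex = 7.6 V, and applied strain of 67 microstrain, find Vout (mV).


Quarter bridge output: Vout = (GF * epsilon * Vex) / 4.
Vout = (2.1 * 67e-6 * 7.6) / 4
Vout = 0.00106932 / 4 V
Vout = 0.00026733 V = 0.2673 mV

0.2673 mV


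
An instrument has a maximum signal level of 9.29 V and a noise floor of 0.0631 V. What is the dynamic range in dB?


Dynamic range = 20 * log10(Vmax / Vnoise).
DR = 20 * log10(9.29 / 0.0631)
DR = 20 * log10(147.23)
DR = 43.36 dB

43.36 dB


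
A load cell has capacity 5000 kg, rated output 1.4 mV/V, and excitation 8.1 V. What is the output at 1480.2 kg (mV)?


Vout = rated_output * Vex * (load / capacity).
Vout = 1.4 * 8.1 * (1480.2 / 5000)
Vout = 1.4 * 8.1 * 0.29604
Vout = 3.357 mV

3.357 mV


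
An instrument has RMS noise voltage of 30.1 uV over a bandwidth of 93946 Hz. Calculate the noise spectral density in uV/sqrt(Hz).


Noise spectral density = Vrms / sqrt(BW).
NSD = 30.1 / sqrt(93946)
NSD = 30.1 / 306.5061
NSD = 0.0982 uV/sqrt(Hz)

0.0982 uV/sqrt(Hz)


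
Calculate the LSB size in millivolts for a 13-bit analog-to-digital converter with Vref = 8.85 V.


The resolution (LSB) of an ADC is Vref / 2^n.
LSB = 8.85 / 2^13
LSB = 8.85 / 8192
LSB = 0.00108032 V = 1.08032227 mV

1.08032227 mV


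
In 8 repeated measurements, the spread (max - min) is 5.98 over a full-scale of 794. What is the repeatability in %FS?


Repeatability = (spread / full scale) * 100%.
R = (5.98 / 794) * 100
R = 0.753 %FS

0.753 %FS


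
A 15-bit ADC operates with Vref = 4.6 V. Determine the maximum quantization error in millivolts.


The maximum quantization error is +/- LSB/2.
LSB = Vref / 2^n = 4.6 / 32768 = 0.00014038 V
Max error = LSB / 2 = 0.00014038 / 2 = 7.019e-05 V
Max error = 0.0702 mV

0.0702 mV


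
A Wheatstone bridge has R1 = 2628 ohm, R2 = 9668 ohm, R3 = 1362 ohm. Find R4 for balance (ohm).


At balance: R1*R4 = R2*R3, so R4 = R2*R3/R1.
R4 = 9668 * 1362 / 2628
R4 = 13167816 / 2628
R4 = 5010.58 ohm

5010.58 ohm


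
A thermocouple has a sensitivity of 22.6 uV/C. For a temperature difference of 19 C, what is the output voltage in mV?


The thermocouple output V = sensitivity * dT.
V = 22.6 uV/C * 19 C
V = 429.4 uV
V = 0.429 mV

0.429 mV


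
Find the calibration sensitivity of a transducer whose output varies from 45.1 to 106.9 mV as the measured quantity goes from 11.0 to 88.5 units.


Sensitivity = (y2 - y1) / (x2 - x1).
S = (106.9 - 45.1) / (88.5 - 11.0)
S = 61.8 / 77.5
S = 0.7974 mV/unit

0.7974 mV/unit


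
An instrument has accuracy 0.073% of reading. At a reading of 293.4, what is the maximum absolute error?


Absolute error = (accuracy% / 100) * reading.
Error = (0.073 / 100) * 293.4
Error = 0.00073 * 293.4
Error = 0.2142

0.2142


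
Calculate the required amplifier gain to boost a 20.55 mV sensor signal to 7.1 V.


Gain = Vout / Vin (converting to same units).
G = 7.1 V / 20.55 mV
G = 7100.0 mV / 20.55 mV
G = 345.5

345.5


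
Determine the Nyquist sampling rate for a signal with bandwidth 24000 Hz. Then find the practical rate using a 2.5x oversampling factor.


By Nyquist theorem, fs_min = 2 * fmax.
fs_min = 2 * 24000 = 48000 Hz
Practical rate = 2.5 * fs_min = 2.5 * 48000 = 120000 Hz

fs_min = 48000 Hz, fs_practical = 120000 Hz


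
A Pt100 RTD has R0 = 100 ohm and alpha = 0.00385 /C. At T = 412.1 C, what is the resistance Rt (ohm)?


The RTD equation: Rt = R0 * (1 + alpha * T).
Rt = 100 * (1 + 0.00385 * 412.1)
Rt = 100 * (1 + 1.586585)
Rt = 100 * 2.586585
Rt = 258.659 ohm

258.659 ohm


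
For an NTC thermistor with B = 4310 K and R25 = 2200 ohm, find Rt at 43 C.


NTC thermistor equation: Rt = R25 * exp(B * (1/T - 1/T25)).
T in Kelvin: 316.15 K, T25 = 298.15 K
1/T - 1/T25 = 1/316.15 - 1/298.15 = -0.00019096
B * (1/T - 1/T25) = 4310 * -0.00019096 = -0.823
Rt = 2200 * exp(-0.823) = 966.0 ohm

966.0 ohm


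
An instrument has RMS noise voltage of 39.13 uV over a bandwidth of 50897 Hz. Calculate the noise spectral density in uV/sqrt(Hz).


Noise spectral density = Vrms / sqrt(BW).
NSD = 39.13 / sqrt(50897)
NSD = 39.13 / 225.6036
NSD = 0.1734 uV/sqrt(Hz)

0.1734 uV/sqrt(Hz)


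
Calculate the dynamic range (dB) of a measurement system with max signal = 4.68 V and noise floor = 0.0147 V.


Dynamic range = 20 * log10(Vmax / Vnoise).
DR = 20 * log10(4.68 / 0.0147)
DR = 20 * log10(318.37)
DR = 50.06 dB

50.06 dB


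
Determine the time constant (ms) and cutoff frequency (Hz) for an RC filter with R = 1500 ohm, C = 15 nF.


Time constant: tau = R * C.
tau = 1500 * 1.50e-08 = 2.25e-05 s
tau = 0.0225 ms
Cutoff frequency: fc = 1 / (2*pi*R*C).
fc = 1 / (2*pi*2.25e-05) = 7073.55 Hz

tau = 0.0225 ms, fc = 7073.55 Hz


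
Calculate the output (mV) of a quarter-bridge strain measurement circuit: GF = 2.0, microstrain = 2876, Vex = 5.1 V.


Quarter bridge output: Vout = (GF * epsilon * Vex) / 4.
Vout = (2.0 * 2876e-6 * 5.1) / 4
Vout = 0.0293352 / 4 V
Vout = 0.0073338 V = 7.3338 mV

7.3338 mV


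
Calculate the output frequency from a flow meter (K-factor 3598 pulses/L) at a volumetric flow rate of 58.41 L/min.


Frequency = K * Q / 60 (converting L/min to L/s).
f = 3598 * 58.41 / 60
f = 210159.18 / 60
f = 3502.65 Hz

3502.65 Hz


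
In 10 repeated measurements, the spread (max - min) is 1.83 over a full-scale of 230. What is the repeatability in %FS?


Repeatability = (spread / full scale) * 100%.
R = (1.83 / 230) * 100
R = 0.796 %FS

0.796 %FS


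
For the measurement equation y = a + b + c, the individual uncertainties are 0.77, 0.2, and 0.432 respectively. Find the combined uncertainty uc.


For a sum of independent quantities, uc = sqrt(u1^2 + u2^2 + u3^2).
uc = sqrt(0.77^2 + 0.2^2 + 0.432^2)
uc = sqrt(0.5929 + 0.04 + 0.186624)
uc = 0.9053

0.9053


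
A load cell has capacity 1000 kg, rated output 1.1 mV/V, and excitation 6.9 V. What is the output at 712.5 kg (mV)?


Vout = rated_output * Vex * (load / capacity).
Vout = 1.1 * 6.9 * (712.5 / 1000)
Vout = 1.1 * 6.9 * 0.7125
Vout = 5.408 mV

5.408 mV


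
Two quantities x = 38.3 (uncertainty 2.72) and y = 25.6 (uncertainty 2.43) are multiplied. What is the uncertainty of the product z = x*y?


For a product z = x*y, the relative uncertainty is:
uz/z = sqrt((ux/x)^2 + (uy/y)^2)
Relative uncertainties: ux/x = 2.72/38.3 = 0.071018
uy/y = 2.43/25.6 = 0.094922
z = 38.3 * 25.6 = 980.5
uz = 980.5 * sqrt(0.071018^2 + 0.094922^2) = 116.234

116.234


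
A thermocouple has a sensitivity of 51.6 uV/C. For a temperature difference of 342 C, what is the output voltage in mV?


The thermocouple output V = sensitivity * dT.
V = 51.6 uV/C * 342 C
V = 17647.2 uV
V = 17.647 mV

17.647 mV


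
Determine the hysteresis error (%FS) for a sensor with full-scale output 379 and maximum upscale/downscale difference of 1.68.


Hysteresis = (max difference / full scale) * 100%.
H = (1.68 / 379) * 100
H = 0.443 %FS

0.443 %FS


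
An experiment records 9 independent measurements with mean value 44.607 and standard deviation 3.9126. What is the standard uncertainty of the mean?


The standard uncertainty for Type A evaluation is u = s / sqrt(n).
u = 3.9126 / sqrt(9)
u = 3.9126 / 3.0
u = 1.3042

1.3042


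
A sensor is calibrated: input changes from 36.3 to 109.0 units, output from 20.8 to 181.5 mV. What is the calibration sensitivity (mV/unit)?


Sensitivity = (y2 - y1) / (x2 - x1).
S = (181.5 - 20.8) / (109.0 - 36.3)
S = 160.7 / 72.7
S = 2.2105 mV/unit

2.2105 mV/unit


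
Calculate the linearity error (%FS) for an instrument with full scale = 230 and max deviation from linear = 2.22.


Linearity error = (max deviation / full scale) * 100%.
Linearity = (2.22 / 230) * 100
Linearity = 0.965 %FS

0.965 %FS


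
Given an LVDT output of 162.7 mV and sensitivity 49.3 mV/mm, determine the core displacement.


Displacement = Vout / sensitivity.
d = 162.7 / 49.3
d = 3.3 mm

3.3 mm


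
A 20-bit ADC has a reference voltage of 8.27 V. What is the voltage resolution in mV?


The resolution (LSB) of an ADC is Vref / 2^n.
LSB = 8.27 / 2^20
LSB = 8.27 / 1048576
LSB = 7.89e-06 V = 0.00788689 mV

0.00788689 mV


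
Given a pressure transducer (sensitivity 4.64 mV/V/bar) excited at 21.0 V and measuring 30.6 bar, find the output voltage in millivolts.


Output = sensitivity * Vex * P.
Vout = 4.64 * 21.0 * 30.6
Vout = 97.44 * 30.6
Vout = 2981.66 mV

2981.66 mV


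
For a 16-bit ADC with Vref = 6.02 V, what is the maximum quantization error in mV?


The maximum quantization error is +/- LSB/2.
LSB = Vref / 2^n = 6.02 / 65536 = 9.186e-05 V
Max error = LSB / 2 = 9.186e-05 / 2 = 4.593e-05 V
Max error = 0.0459 mV

0.0459 mV


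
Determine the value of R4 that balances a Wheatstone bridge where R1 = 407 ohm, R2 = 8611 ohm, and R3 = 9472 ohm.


At balance: R1*R4 = R2*R3, so R4 = R2*R3/R1.
R4 = 8611 * 9472 / 407
R4 = 81563392 / 407
R4 = 200401.45 ohm

200401.45 ohm


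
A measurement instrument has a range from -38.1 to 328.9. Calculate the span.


Span = upper range - lower range.
Span = 328.9 - (-38.1)
Span = 367.0

367.0


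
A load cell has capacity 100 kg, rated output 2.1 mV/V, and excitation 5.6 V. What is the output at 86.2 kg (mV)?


Vout = rated_output * Vex * (load / capacity).
Vout = 2.1 * 5.6 * (86.2 / 100)
Vout = 2.1 * 5.6 * 0.862
Vout = 10.137 mV

10.137 mV


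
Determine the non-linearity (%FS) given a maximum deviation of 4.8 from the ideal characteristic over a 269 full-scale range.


Linearity error = (max deviation / full scale) * 100%.
Linearity = (4.8 / 269) * 100
Linearity = 1.784 %FS

1.784 %FS


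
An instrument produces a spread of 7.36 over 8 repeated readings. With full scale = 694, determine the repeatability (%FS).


Repeatability = (spread / full scale) * 100%.
R = (7.36 / 694) * 100
R = 1.061 %FS

1.061 %FS


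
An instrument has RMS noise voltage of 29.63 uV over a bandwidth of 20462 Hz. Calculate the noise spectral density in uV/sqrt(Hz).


Noise spectral density = Vrms / sqrt(BW).
NSD = 29.63 / sqrt(20462)
NSD = 29.63 / 143.0454
NSD = 0.2071 uV/sqrt(Hz)

0.2071 uV/sqrt(Hz)


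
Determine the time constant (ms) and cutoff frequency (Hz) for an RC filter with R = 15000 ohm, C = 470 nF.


Time constant: tau = R * C.
tau = 15000 * 4.70e-07 = 0.00705 s
tau = 7.05 ms
Cutoff frequency: fc = 1 / (2*pi*R*C).
fc = 1 / (2*pi*0.00705) = 22.58 Hz

tau = 7.05 ms, fc = 22.58 Hz


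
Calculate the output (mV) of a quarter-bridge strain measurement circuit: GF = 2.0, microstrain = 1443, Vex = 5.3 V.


Quarter bridge output: Vout = (GF * epsilon * Vex) / 4.
Vout = (2.0 * 1443e-6 * 5.3) / 4
Vout = 0.0152958 / 4 V
Vout = 0.00382395 V = 3.8239 mV

3.8239 mV


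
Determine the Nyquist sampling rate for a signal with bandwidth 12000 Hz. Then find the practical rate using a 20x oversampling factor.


By Nyquist theorem, fs_min = 2 * fmax.
fs_min = 2 * 12000 = 24000 Hz
Practical rate = 20 * fs_min = 20 * 24000 = 480000 Hz

fs_min = 24000 Hz, fs_practical = 480000 Hz


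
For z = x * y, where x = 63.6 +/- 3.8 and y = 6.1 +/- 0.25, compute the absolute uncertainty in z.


For a product z = x*y, the relative uncertainty is:
uz/z = sqrt((ux/x)^2 + (uy/y)^2)
Relative uncertainties: ux/x = 3.8/63.6 = 0.059748
uy/y = 0.25/6.1 = 0.040984
z = 63.6 * 6.1 = 388.0
uz = 388.0 * sqrt(0.059748^2 + 0.040984^2) = 28.109

28.109


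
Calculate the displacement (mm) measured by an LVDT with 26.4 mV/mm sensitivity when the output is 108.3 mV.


Displacement = Vout / sensitivity.
d = 108.3 / 26.4
d = 4.102 mm

4.102 mm


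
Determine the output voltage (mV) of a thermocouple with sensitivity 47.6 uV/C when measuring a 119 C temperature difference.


The thermocouple output V = sensitivity * dT.
V = 47.6 uV/C * 119 C
V = 5664.4 uV
V = 5.664 mV

5.664 mV


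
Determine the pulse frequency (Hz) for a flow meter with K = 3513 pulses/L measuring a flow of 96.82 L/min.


Frequency = K * Q / 60 (converting L/min to L/s).
f = 3513 * 96.82 / 60
f = 340128.66 / 60
f = 5668.81 Hz

5668.81 Hz


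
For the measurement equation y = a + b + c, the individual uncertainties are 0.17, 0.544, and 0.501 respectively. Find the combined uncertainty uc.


For a sum of independent quantities, uc = sqrt(u1^2 + u2^2 + u3^2).
uc = sqrt(0.17^2 + 0.544^2 + 0.501^2)
uc = sqrt(0.0289 + 0.295936 + 0.251001)
uc = 0.7588

0.7588


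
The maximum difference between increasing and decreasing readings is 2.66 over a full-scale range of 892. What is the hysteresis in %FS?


Hysteresis = (max difference / full scale) * 100%.
H = (2.66 / 892) * 100
H = 0.298 %FS

0.298 %FS


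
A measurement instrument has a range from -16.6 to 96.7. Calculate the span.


Span = upper range - lower range.
Span = 96.7 - (-16.6)
Span = 113.3

113.3


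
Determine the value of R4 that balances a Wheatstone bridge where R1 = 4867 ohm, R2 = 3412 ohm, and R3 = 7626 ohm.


At balance: R1*R4 = R2*R3, so R4 = R2*R3/R1.
R4 = 3412 * 7626 / 4867
R4 = 26019912 / 4867
R4 = 5346.19 ohm

5346.19 ohm


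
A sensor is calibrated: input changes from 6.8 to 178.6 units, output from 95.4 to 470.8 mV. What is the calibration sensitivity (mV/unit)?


Sensitivity = (y2 - y1) / (x2 - x1).
S = (470.8 - 95.4) / (178.6 - 6.8)
S = 375.4 / 171.8
S = 2.1851 mV/unit

2.1851 mV/unit


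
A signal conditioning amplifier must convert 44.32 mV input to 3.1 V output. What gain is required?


Gain = Vout / Vin (converting to same units).
G = 3.1 V / 44.32 mV
G = 3100.0 mV / 44.32 mV
G = 69.95

69.95


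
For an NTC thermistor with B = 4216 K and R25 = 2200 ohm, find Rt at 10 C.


NTC thermistor equation: Rt = R25 * exp(B * (1/T - 1/T25)).
T in Kelvin: 283.15 K, T25 = 298.15 K
1/T - 1/T25 = 1/283.15 - 1/298.15 = 0.00017768
B * (1/T - 1/T25) = 4216 * 0.00017768 = 0.7491
Rt = 2200 * exp(0.7491) = 4653.2 ohm

4653.2 ohm


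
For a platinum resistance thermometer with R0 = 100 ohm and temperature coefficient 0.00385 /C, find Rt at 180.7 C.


The RTD equation: Rt = R0 * (1 + alpha * T).
Rt = 100 * (1 + 0.00385 * 180.7)
Rt = 100 * (1 + 0.695695)
Rt = 100 * 1.695695
Rt = 169.57 ohm

169.57 ohm


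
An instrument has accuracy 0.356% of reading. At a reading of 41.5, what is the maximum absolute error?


Absolute error = (accuracy% / 100) * reading.
Error = (0.356 / 100) * 41.5
Error = 0.00356 * 41.5
Error = 0.1477

0.1477


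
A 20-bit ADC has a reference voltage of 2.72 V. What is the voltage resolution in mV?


The resolution (LSB) of an ADC is Vref / 2^n.
LSB = 2.72 / 2^20
LSB = 2.72 / 1048576
LSB = 2.59e-06 V = 0.00259399 mV

0.00259399 mV


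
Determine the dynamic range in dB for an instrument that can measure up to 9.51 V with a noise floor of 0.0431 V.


Dynamic range = 20 * log10(Vmax / Vnoise).
DR = 20 * log10(9.51 / 0.0431)
DR = 20 * log10(220.65)
DR = 46.87 dB

46.87 dB


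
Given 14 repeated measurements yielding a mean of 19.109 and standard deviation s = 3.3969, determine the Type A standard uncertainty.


The standard uncertainty for Type A evaluation is u = s / sqrt(n).
u = 3.3969 / sqrt(14)
u = 3.3969 / 3.7417
u = 0.9079

0.9079


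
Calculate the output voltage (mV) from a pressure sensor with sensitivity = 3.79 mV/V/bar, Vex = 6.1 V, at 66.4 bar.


Output = sensitivity * Vex * P.
Vout = 3.79 * 6.1 * 66.4
Vout = 23.119 * 66.4
Vout = 1535.1 mV

1535.1 mV


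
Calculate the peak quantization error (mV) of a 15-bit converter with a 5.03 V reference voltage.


The maximum quantization error is +/- LSB/2.
LSB = Vref / 2^n = 5.03 / 32768 = 0.0001535 V
Max error = LSB / 2 = 0.0001535 / 2 = 7.675e-05 V
Max error = 0.0768 mV

0.0768 mV


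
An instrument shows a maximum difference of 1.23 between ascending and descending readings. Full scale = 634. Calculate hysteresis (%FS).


Hysteresis = (max difference / full scale) * 100%.
H = (1.23 / 634) * 100
H = 0.194 %FS

0.194 %FS


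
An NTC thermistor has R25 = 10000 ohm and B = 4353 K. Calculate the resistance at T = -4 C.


NTC thermistor equation: Rt = R25 * exp(B * (1/T - 1/T25)).
T in Kelvin: 269.15 K, T25 = 298.15 K
1/T - 1/T25 = 1/269.15 - 1/298.15 = 0.00036138
B * (1/T - 1/T25) = 4353 * 0.00036138 = 1.5731
Rt = 10000 * exp(1.5731) = 48215.9 ohm

48215.9 ohm
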